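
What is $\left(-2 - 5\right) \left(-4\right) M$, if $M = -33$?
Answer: $-924$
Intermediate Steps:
$\left(-2 - 5\right) \left(-4\right) M = \left(-2 - 5\right) \left(-4\right) \left(-33\right) = \left(-7\right) \left(-4\right) \left(-33\right) = 28 \left(-33\right) = -924$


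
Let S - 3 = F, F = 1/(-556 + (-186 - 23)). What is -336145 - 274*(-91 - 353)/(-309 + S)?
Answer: -78781586035/234091 ≈ -3.3654e+5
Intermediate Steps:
F = -1/765 (F = 1/(-556 - 209) = 1/(-765) = -1/765 ≈ -0.0013072)
S = 2294/765 (S = 3 - 1/765 = 2294/765 ≈ 2.9987)
-336145 - 274*(-91 - 353)/(-309 + S) = -336145 - 274*(-91 - 353)/(-309 + 2294/765) = -336145 - 274*(-444/(-234091/765)) = -336145 - 274*(-444*(-765/234091)) = -336145 - 274*339660/234091 = -336145 - 1*93066840/234091 = -336145 - 93066840/234091 = -78781586035/234091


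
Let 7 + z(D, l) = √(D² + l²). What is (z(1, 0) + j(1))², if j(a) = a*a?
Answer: 25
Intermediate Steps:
z(D, l) = -7 + √(D² + l²)
j(a) = a²
(z(1, 0) + j(1))² = ((-7 + √(1² + 0²)) + 1²)² = ((-7 + √(1 + 0)) + 1)² = ((-7 + √1) + 1)² = ((-7 + 1) + 1)² = (-6 + 1)² = (-5)² = 25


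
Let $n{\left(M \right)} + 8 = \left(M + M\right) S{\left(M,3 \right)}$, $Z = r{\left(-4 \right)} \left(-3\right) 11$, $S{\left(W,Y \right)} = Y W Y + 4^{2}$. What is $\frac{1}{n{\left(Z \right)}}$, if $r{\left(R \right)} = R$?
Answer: $\frac{1}{317848} \approx 3.1462 \cdot 10^{-6}$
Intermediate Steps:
$S{\left(W,Y \right)} = 16 + W Y^{2}$ ($S{\left(W,Y \right)} = W Y Y + 16 = W Y^{2} + 16 = 16 + W Y^{2}$)
$Z = 132$ ($Z = \left(-4\right) \left(-3\right) 11 = 12 \cdot 11 = 132$)
$n{\left(M \right)} = -8 + 2 M \left(16 + 9 M\right)$ ($n{\left(M \right)} = -8 + \left(M + M\right) \left(16 + M 3^{2}\right) = -8 + 2 M \left(16 + M 9\right) = -8 + 2 M \left(16 + 9 M\right)$)
$\frac{1}{n{\left(Z \right)}} = \frac{1}{-8 + 2 \cdot 132 \left(16 + 9 \cdot 132\right)} = \frac{1}{-8 + 2 \cdot 132 \left(16 + 1188\right)} = \frac{1}{-8 + 2 \cdot 132 \cdot 1204} = \frac{1}{-8 + 317856} = \frac{1}{317848}$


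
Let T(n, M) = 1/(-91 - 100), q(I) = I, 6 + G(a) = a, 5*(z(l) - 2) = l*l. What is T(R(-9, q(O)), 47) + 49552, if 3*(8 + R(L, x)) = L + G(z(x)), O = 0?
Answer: 9464431/191 ≈ 49552.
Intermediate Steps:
z(l) = 2 + l**2/5 (z(l) = 2 + (l*l)/5 = 2 + l**2/5)
G(a) = -6 + a
R(L, x) = -28/3 + L/3 + x**2/15 (R(L, x) = -8 + (L + (-6 + (2 + x**2/5)))/3 = -8 + (L + (-4 + x**2/5))/3 = -8 + (-4 + L + x**2/5)/3 = -8 + (-4/3 + L/3 + x**2/15) = -28/3 + L/3 + x**2/15)
T(n, M) = -1/191 (T(n, M) = 1/(-191) = -1/191)
T(R(-9, q(O)), 47) + 49552 = -1/191 + 49552 = 9464431/191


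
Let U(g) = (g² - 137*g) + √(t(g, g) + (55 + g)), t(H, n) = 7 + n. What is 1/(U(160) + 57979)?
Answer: 61659/3801831899 - √382/3801831899 ≈ 1.6213e-5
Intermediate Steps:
U(g) = g² + √(62 + 2*g) - 137*g (U(g) = (g² - 137*g) + √((7 + g) + (55 + g)) = (g² - 137*g) + √(62 + 2*g) = g² + √(62 + 2*g) - 137*g)
1/(U(160) + 57979) = 1/((160² + √(62 + 2*160) - 137*160) + 57979) = 1/((25600 + √(62 + 320) - 21920) + 57979) = 1/((25600 + √382 - 21920) + 57979) = 1/((3680 + √382) + 57979) = 1/(61659 + √382)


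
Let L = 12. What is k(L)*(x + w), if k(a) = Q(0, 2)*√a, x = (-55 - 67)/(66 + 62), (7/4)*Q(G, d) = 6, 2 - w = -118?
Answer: 22857*√3/28 ≈ 1413.9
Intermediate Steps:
w = 120 (w = 2 - 1*(-118) = 2 + 118 = 120)
Q(G, d) = 24/7 (Q(G, d) = (4/7)*6 = 24/7)
x = -61/64 (x = -122/128 = -122*1/128 = -61/64 ≈ -0.95313)
k(a) = 24*√a/7
k(L)*(x + w) = (24*√12/7)*(-61/64 + 120) = (24*(2*√3)/7)*(7619/64) = (48*√3/7)*(7619/64) = 22857*√3/28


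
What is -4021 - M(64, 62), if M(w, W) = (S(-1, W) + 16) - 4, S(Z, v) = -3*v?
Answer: -3847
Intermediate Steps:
M(w, W) = 12 - 3*W (M(w, W) = (-3*W + 16) - 4 = (16 - 3*W) - 4 = 12 - 3*W)
-4021 - M(64, 62) = -4021 - (12 - 3*62) = -4021 - (12 - 186) = -4021 - 1*(-174) = -4021 + 174 = -3847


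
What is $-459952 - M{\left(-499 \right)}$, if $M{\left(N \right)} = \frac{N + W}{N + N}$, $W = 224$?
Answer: $- \frac{459032371}{998} \approx -4.5995 \cdot 10^{5}$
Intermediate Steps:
$M{\left(N \right)} = \frac{224 + N}{2 N}$ ($M{\left(N \right)} = \frac{N + 224}{N + N} = \frac{224 + N}{2 N}$)
$-459952 - M{\left(-499 \right)} = -459952 - \frac{224 - 499}{2 \left(-499\right)} = -459952 - \frac{1}{2} \left(- \frac{1}{499}\right) \left(-275\right) = -459952 - \frac{275}{998} = - \frac{459032371}{998}$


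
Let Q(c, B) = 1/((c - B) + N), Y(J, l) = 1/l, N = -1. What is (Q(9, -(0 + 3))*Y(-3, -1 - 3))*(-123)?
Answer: 123/44 ≈ 2.7955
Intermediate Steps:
Q(c, B) = 1/(-1 + c - B) (Q(c, B) = 1/((c - B) - 1) = 1/(-1 + c - B))
(Q(9, -(0 + 3))*Y(-3, -1 - 3))*(-123) = (1/((-1 + 9 - (-1)*(0 + 3))*(-1 - 3)))*(-123) = (1/(-1 + 9 - (-1)*3*(-4)))*(-123) = (-¼/(-1 + 9 - 1*(-3)))*(-123) = (-¼/(-1 + 9 + 3))*(-123) = (-¼/11)*(-123) = ((1/11)*(-¼))*(-123) = -1/44*(-123) = 123/44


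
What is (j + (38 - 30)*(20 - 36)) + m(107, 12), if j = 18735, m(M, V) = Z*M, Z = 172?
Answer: 37011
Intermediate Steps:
m(M, V) = 172*M
(j + (38 - 30)*(20 - 36)) + m(107, 12) = (18735 + (38 - 30)*(20 - 36)) + 172*107 = (18735 + 8*(-16)) + 18404 = (18735 - 128) + 18404 = 18607 + 18404 = 37011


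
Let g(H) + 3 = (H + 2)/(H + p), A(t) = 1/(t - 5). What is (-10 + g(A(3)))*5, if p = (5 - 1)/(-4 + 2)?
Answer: -68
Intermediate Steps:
A(t) = 1/(-5 + t)
p = -2 (p = 4/(-2) = 4*(-1/2) = -2)
g(H) = -3 + (2 + H)/(-2 + H) (g(H) = -3 + (H + 2)/(H - 2) = -3 + (2 + H)/(-2 + H))
(-10 + g(A(3)))*5 = (-10 + 2*(4 - 1/(-5 + 3))/(-2 + 1/(-5 + 3)))*5 = (-10 + 2*(4 - 1/(-2))/(-2 + 1/(-2)))*5 = (-10 + 2*(4 - 1*(-1/2))/(-2 - 1/2))*5 = (-10 + 2*(4 + 1/2)/(-5/2))*5 = (-10 + 2*(-2/5)*(9/2))*5 = (-10 - 18/5)*5 = -68/5*5 = -68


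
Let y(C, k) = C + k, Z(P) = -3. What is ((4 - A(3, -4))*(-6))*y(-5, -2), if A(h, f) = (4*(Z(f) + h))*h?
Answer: 168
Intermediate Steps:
A(h, f) = h*(-12 + 4*h) (A(h, f) = (4*(-3 + h))*h = (-12 + 4*h)*h = h*(-12 + 4*h))
((4 - A(3, -4))*(-6))*y(-5, -2) = ((4 - 4*3*(-3 + 3))*(-6))*(-5 - 2) = ((4 - 4*3*0)*(-6))*(-7) = ((4 - 1*0)*(-6))*(-7) = ((4 + 0)*(-6))*(-7) = (4*(-6))*(-7) = -24*(-7) = 168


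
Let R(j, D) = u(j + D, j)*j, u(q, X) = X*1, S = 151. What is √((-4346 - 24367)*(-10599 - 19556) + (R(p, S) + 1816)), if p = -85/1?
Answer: 2*√216462389 ≈ 29425.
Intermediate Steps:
p = -85 (p = -85*1 = -85)
u(q, X) = X
R(j, D) = j² (R(j, D) = j*j = j²)
√((-4346 - 24367)*(-10599 - 19556) + (R(p, S) + 1816)) = √((-4346 - 24367)*(-10599 - 19556) + ((-85)² + 1816)) = √(-28713*(-30155) + (7225 + 1816)) = √(865840515 + 9041) = √865849556 = 2*√216462389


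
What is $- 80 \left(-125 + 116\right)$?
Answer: $720$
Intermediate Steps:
$- 80 \left(-125 + 116\right) = \left(-80\right) \left(-9\right) = 720$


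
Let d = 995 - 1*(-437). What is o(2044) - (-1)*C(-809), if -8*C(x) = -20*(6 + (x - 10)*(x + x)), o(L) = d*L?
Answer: 6239878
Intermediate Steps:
d = 1432 (d = 995 + 437 = 1432)
o(L) = 1432*L
C(x) = 15 + 5*x*(-10 + x) (C(x) = -(-5)*(6 + (x - 10)*(x + x))/2 = -(-5)*(6 + (-10 + x)*(2*x))/2 = -(-5)*(6 + 2*x*(-10 + x))/2 = -(-120 - 40*x*(-10 + x))/8 = 15 + 5*x*(-10 + x))
o(2044) - (-1)*C(-809) = 1432*2044 - (-1)*(15 - 50*(-809) + 5*(-809)**2) = 2927008 - (-1)*(15 + 40450 + 5*654481) = 2927008 - (-1)*(15 + 40450 + 3272405) = 2927008 - (-1)*3312870 = 2927008 - 1*(-3312870) = 2927008 + 3312870 = 6239878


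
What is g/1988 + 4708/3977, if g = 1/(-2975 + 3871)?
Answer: 8386119561/7084023296 ≈ 1.1838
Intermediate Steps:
g = 1/896 ≈ 0.0011161
g/1988 + 4708/3977 = (1/896)/1988 + 4708/3977 = (1/896)*(1/1988) + 4708*(1/3977) = 1/1781248 + 4708/3977 = 8386119561/7084023296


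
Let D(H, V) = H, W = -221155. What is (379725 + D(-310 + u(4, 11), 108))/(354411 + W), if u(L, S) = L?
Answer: 379419/133256 ≈ 2.8473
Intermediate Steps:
(379725 + D(-310 + u(4, 11), 108))/(354411 + W) = (379725 + (-310 + 4))/(354411 - 221155) = (379725 - 306)/133256 = 379419*(1/133256) = 379419/133256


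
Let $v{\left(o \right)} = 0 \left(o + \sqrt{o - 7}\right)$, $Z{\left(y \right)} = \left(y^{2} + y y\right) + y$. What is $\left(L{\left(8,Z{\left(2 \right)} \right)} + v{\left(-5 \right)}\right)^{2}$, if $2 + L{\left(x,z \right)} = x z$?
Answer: $6084$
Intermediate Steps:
$Z{\left(y \right)} = y + 2 y^{2}$ ($Z{\left(y \right)} = \left(y^{2} + y^{2}\right) + y = 2 y^{2} + y = y + 2 y^{2}$)
$L{\left(x,z \right)} = -2 + x z$
$v{\left(o \right)} = 0$ ($v{\left(o \right)} = 0 \left(o + \sqrt{-7 + o}\right) = 0$)
$\left(L{\left(8,Z{\left(2 \right)} \right)} + v{\left(-5 \right)}\right)^{2} = \left(\left(-2 + 8 \cdot 2 \left(1 + 2 \cdot 2\right)\right) + 0\right)^{2} = \left(\left(-2 + 8 \cdot 2 \left(1 + 4\right)\right) + 0\right)^{2} = \left(\left(-2 + 8 \cdot 2 \cdot 5\right) + 0\right)^{2} = \left(\left(-2 + 8 \cdot 10\right) + 0\right)^{2} = \left(\left(-2 + 80\right) + 0\right)^{2} = \left(78 + 0\right)^{2} = 78^{2} = 6084$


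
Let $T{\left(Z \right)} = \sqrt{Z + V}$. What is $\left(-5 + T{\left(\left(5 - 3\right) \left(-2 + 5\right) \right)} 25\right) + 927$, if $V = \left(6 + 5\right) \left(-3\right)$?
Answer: $922 + 75 i \sqrt{3} \approx 922.0 + 129.9 i$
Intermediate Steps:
$V = -33$ ($V = 11 \left(-3\right) = -33$)
$T{\left(Z \right)} = \sqrt{-33 + Z}$ ($T{\left(Z \right)} = \sqrt{Z - 33} = \sqrt{-33 + Z}$)
$\left(-5 + T{\left(\left(5 - 3\right) \left(-2 + 5\right) \right)} 25\right) + 927 = \left(-5 + \sqrt{-33 + \left(5 - 3\right) \left(-2 + 5\right)} 25\right) + 927 = \left(-5 + \sqrt{-33 + 2 \cdot 3} \cdot 25\right) + 927 = \left(-5 + \sqrt{-33 + 6} \cdot 25\right) + 927 = \left(-5 + \sqrt{-27} \cdot 25\right) + 927 = \left(-5 + 3 i \sqrt{3} \cdot 25\right) + 927 = \left(-5 + 75 i \sqrt{3}\right) + 927 = 922 + 75 i \sqrt{3}$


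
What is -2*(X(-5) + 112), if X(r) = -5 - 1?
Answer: -212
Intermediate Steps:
X(r) = -6
-2*(X(-5) + 112) = -2*(-6 + 112) = -2*106 = -212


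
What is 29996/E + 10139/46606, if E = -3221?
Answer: -1365335857/150117926 ≈ -9.0951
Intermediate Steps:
29996/E + 10139/46606 = 29996/(-3221) + 10139/46606 = 29996*(-1/3221) + 10139*(1/46606) = -29996/3221 + 10139/46606 = -1365335857/150117926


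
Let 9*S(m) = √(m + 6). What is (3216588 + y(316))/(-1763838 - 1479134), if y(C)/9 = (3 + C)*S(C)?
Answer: -804147/810743 - 319*√322/3242972 ≈ -0.99363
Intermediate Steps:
S(m) = √(6 + m)/9 (S(m) = √(m + 6)/9 = √(6 + m)/9)
y(C) = √(6 + C)*(3 + C) (y(C) = 9*((3 + C)*(√(6 + C)/9)) = 9*(√(6 + C)*(3 + C)/9) = √(6 + C)*(3 + C))
(3216588 + y(316))/(-1763838 - 1479134) = (3216588 + √(6 + 316)*(3 + 316))/(-1763838 - 1479134) = (3216588 + √322*319)/(-3242972) = (3216588 + 319*√322)*(-1/3242972) = -804147/810743 - 319*√322/3242972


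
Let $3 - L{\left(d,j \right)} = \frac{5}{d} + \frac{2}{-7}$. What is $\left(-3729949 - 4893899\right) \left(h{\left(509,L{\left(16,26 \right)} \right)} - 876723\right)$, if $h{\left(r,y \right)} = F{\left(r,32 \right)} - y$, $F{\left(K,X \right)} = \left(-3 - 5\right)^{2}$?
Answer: $\frac{105842794461321}{14} \approx 7.5602 \cdot 10^{12}$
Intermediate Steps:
$L{\left(d,j \right)} = \frac{23}{7} - \frac{5}{d}$ ($L{\left(d,j \right)} = 3 - \left(\frac{5}{d} + \frac{2}{-7}\right) = 3 - \left(\frac{5}{d} + 2 \left(- \frac{1}{7}\right)\right) = 3 - \left(\frac{5}{d} - \frac{2}{7}\right) = 3 - \left(- \frac{2}{7} + \frac{5}{d}\right) = 3 + \left(\frac{2}{7} - \frac{5}{d}\right) = \frac{23}{7} - \frac{5}{d}$)
$F{\left(K,X \right)} = 64$ ($F{\left(K,X \right)} = \left(-8\right)^{2} = 64$)
$h{\left(r,y \right)} = 64 - y$
$\left(-3729949 - 4893899\right) \left(h{\left(509,L{\left(16,26 \right)} \right)} - 876723\right) = \left(-3729949 - 4893899\right) \left(\left(64 - \left(\frac{23}{7} - \frac{5}{16}\right)\right) - 876723\right) = - 8623848 \left(\left(64 - \left(\frac{23}{7} - \frac{5}{16}\right)\right) - 876723\right) = - 8623848 \left(\left(64 - \frac{333}{112}\right) - 876723\right) = - 8623848 \left(\frac{6835}{112} - 876723\right) = \left(-8623848\right) \left(- \frac{98186141}{112}\right) = \frac{105842794461321}{14}$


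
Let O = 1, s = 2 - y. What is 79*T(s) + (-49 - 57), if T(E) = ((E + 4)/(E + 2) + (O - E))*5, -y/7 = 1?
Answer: -30791/11 ≈ -2799.2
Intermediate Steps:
y = -7 (y = -7*1 = -7)
s = 9 (s = 2 - 1*(-7) = 2 + 7 = 9)
T(E) = 5 - 5*E + 5*(4 + E)/(2 + E) (T(E) = ((E + 4)/(E + 2) + (1 - E))*5 = ((4 + E)/(2 + E) + (1 - E))*5 = (1 - E + (4 + E)/(2 + E))*5 = 5 - 5*E + 5*(4 + E)/(2 + E))
79*T(s) + (-49 - 57) = 79*(5*(6 - 1*9²)/(2 + 9)) + (-49 - 57) = 79*(5*(6 - 1*81)/11) - 106 = 79*(5*(1/11)*(6 - 81)) - 106 = 79*(5*(1/11)*(-75)) - 106 = 79*(-375/11) - 106 = -29625/11 - 106 = -30791/11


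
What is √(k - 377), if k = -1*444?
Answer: I*√821 ≈ 28.653*I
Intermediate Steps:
k = -444
√(k - 377) = √(-444 - 377) = √(-821) = I*√821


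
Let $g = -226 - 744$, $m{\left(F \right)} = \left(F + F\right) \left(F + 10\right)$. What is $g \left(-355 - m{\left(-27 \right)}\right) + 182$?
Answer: $1234992$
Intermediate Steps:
$m{\left(F \right)} = 2 F \left(10 + F\right)$
$g = -970$
$g \left(-355 - m{\left(-27 \right)}\right) + 182 = - 970 \left(-355 - 2 \left(-27\right) \left(10 - 27\right)\right) + 182 = - 970 \left(-355 - 2 \left(-27\right) \left(-17\right)\right) + 182 = - 970 \left(-355 - 918\right) + 182 = \left(-970\right) \left(-1273\right) + 182 = 1234810 + 182 = 1234992$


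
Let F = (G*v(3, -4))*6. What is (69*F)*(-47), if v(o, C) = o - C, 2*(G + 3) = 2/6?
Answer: 385917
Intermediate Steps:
G = -17/6 (G = -3 + (2/6)/2 = -3 + (2*(⅙))/2 = -3 + (½)*(⅓) = -3 + ⅙ = -17/6 ≈ -2.8333)
F = -119 (F = -17*(3 - 1*(-4))/6*6 = -17*(3 + 4)/6*6 = -17/6*7*6 = -119/6*6 = -119)
(69*F)*(-47) = (69*(-119))*(-47) = -8211*(-47) = 385917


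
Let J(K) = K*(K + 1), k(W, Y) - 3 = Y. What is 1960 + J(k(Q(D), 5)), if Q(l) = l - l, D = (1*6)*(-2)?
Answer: 2032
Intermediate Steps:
D = -12 (D = 6*(-2) = -12)
Q(l) = 0
k(W, Y) = 3 + Y
J(K) = K*(1 + K)
1960 + J(k(Q(D), 5)) = 1960 + (3 + 5)*(1 + (3 + 5)) = 1960 + 8*(1 + 8) = 1960 + 8*9 = 1960 + 72 = 2032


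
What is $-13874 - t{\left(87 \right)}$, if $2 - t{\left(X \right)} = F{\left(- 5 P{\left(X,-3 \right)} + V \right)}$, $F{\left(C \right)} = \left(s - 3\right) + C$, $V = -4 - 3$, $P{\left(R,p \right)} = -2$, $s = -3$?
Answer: $-13879$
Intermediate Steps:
$V = -7$ ($V = -4 - 3 = -7$)
$F{\left(C \right)} = -6 + C$ ($F{\left(C \right)} = \left(-3 - 3\right) + C = -6 + C$)
$t{\left(X \right)} = 5$ ($t{\left(X \right)} = 2 - \left(-6 - -3\right) = 2 - \left(-6 + \left(10 - 7\right)\right) = 2 - \left(-6 + 3\right) = 2 - -3 = 2 + 3 = 5$)
$-13874 - t{\left(87 \right)} = -13874 - 5 = -13879$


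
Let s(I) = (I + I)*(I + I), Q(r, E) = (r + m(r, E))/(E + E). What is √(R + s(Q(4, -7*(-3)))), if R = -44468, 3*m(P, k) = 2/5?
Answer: 4*I*√275770841/315 ≈ 210.87*I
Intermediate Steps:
m(P, k) = 2/15 (m(P, k) = (2/5)/3 = (2*(⅕))/3 = (⅓)*(⅖) = 2/15)
Q(r, E) = (2/15 + r)/(2*E) (Q(r, E) = (r + 2/15)/(E + E) = (2/15 + r)/((2*E)) = (2/15 + r)*(1/(2*E)) = (2/15 + r)/(2*E))
s(I) = 4*I² (s(I) = (2*I)*(2*I) = 4*I²)
√(R + s(Q(4, -7*(-3)))) = √(-44468 + 4*((2 + 15*4)/(30*((-7*(-3)))))²) = √(-44468 + 4*((1/30)*(2 + 60)/21)²) = √(-44468 + 4*((1/30)*(1/21)*62)²) = √(-44468 + 4*(31/315)²) = √(-44468 + 4*(961/99225)) = √(-44468 + 3844/99225) = √(-4412333456/99225) = 4*I*√275770841/315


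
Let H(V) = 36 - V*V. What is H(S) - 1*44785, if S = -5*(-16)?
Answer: -51149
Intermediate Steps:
S = 80
H(V) = 36 - V²
H(S) - 1*44785 = (36 - 1*80²) - 1*44785 = (36 - 1*6400) - 44785 = (36 - 6400) - 44785 = -6364 - 44785 = -51149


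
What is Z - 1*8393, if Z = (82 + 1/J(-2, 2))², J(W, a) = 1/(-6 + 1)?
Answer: -2464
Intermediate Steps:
J(W, a) = -⅕ (J(W, a) = 1/(-5) = -⅕)
Z = 5929 (Z = (82 + 1/(-⅕))² = (82 - 5)² = 77² = 5929)
Z - 1*8393 = 5929 - 1*8393 = 5929 - 8393 = -2464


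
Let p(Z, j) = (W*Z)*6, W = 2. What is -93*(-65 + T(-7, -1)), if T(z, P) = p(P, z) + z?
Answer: 7812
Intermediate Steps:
p(Z, j) = 12*Z (p(Z, j) = (2*Z)*6 = 12*Z)
T(z, P) = z + 12*P (T(z, P) = 12*P + z = z + 12*P)
-93*(-65 + T(-7, -1)) = -93*(-65 + (-7 + 12*(-1))) = -93*(-65 + (-7 - 12)) = -93*(-65 - 19) = -93*(-84) = 7812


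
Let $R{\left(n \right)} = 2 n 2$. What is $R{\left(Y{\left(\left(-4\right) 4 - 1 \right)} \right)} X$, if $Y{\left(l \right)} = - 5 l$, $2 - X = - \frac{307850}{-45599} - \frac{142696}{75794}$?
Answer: $- \frac{1685401553280}{1728065303} \approx -975.31$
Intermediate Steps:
$X = - \frac{4957063392}{1728065303}$ ($X = 2 - \left(- \frac{307850}{-45599} - \frac{142696}{75794}\right) = 2 - \left(\left(-307850\right) \left(- \frac{1}{45599}\right) - \frac{71348}{37897}\right) = 2 - \left(\frac{307850}{45599} - \frac{71348}{37897}\right) = 2 - \frac{8413193998}{1728065303} = - \frac{4957063392}{1728065303} \approx -2.8686$)
$R{\left(n \right)} = 4 n$
$R{\left(Y{\left(\left(-4\right) 4 - 1 \right)} \right)} X = 4 \left(- 5 \left(\left(-4\right) 4 - 1\right)\right) \left(- \frac{4957063392}{1728065303}\right) = 4 \left(- 5 \left(-16 - 1\right)\right) \left(- \frac{4957063392}{1728065303}\right) = 4 \left(\left(-5\right) \left(-17\right)\right) \left(- \frac{4957063392}{1728065303}\right) = 4 \cdot 85 \left(- \frac{4957063392}{1728065303}\right) = 340 \left(- \frac{4957063392}{1728065303}\right) = - \frac{1685401553280}{1728065303}$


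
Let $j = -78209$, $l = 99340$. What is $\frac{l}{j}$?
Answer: $- \frac{99340}{78209} \approx -1.2702$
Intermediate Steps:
$\frac{l}{j} = \frac{99340}{-78209} = 99340 \left(- \frac{1}{78209}\right) = - \frac{99340}{78209}$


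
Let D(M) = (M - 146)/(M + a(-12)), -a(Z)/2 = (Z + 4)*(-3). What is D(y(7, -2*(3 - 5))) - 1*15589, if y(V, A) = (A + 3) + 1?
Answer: -311711/20 ≈ -15586.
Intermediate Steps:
a(Z) = 24 + 6*Z (a(Z) = -2*(Z + 4)*(-3) = -2*(4 + Z)*(-3) = -2*(-12 - 3*Z) = 24 + 6*Z)
y(V, A) = 4 + A (y(V, A) = (3 + A) + 1 = 4 + A)
D(M) = (-146 + M)/(-48 + M) (D(M) = (M - 146)/(M + (24 + 6*(-12))) = (-146 + M)/(M + (24 - 72)) = (-146 + M)/(M - 48) = (-146 + M)/(-48 + M))
D(y(7, -2*(3 - 5))) - 1*15589 = (-146 + (4 - 2*(3 - 5)))/(-48 + (4 - 2*(3 - 5))) - 1*15589 = (-146 + (4 - 2*(-2)))/(-48 + (4 - 2*(-2))) - 15589 = (-146 + (4 + 4))/(-48 + (4 + 4)) - 15589 = (-146 + 8)/(-48 + 8) - 15589 = -138/(-40) - 15589 = -1/40*(-138) - 15589 = 69/20 - 15589 = -311711/20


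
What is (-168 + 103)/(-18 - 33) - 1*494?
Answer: -25129/51 ≈ -492.73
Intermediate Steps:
(-168 + 103)/(-18 - 33) - 1*494 = -65/(-51) - 494 = -65*(-1/51) - 494 = 65/51 - 494 = -25129/51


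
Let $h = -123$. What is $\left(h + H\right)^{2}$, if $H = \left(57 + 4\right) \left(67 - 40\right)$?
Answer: $2322576$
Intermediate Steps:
$H = 1647$ ($H = 61 \cdot 27 = 1647$)
$\left(h + H\right)^{2} = \left(-123 + 1647\right)^{2} = 1524^{2} = 2322576$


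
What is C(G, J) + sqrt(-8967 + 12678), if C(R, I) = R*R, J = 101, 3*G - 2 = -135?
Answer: 17689/9 + sqrt(3711) ≈ 2026.4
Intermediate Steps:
G = -133/3 (G = 2/3 + (1/3)*(-135) = 2/3 - 45 = -133/3 ≈ -44.333)
C(R, I) = R**2
C(G, J) + sqrt(-8967 + 12678) = (-133/3)**2 + sqrt(-8967 + 12678) = 17689/9 + sqrt(3711)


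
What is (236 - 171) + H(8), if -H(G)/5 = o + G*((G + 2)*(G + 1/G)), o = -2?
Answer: -3175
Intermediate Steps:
H(G) = 10 - 5*G*(2 + G)*(G + 1/G) (H(G) = -5*(-2 + G*((G + 2)*(G + 1/G))) = -5*(-2 + G*((2 + G)*(G + 1/G))) = -5*(-2 + G*(2 + G)*(G + 1/G)) = 10 - 5*G*(2 + G)*(G + 1/G))
(236 - 171) + H(8) = (236 - 171) + 5*8*(-1 - 1*8² - 2*8) = 65 + 5*8*(-1 - 1*64 - 16) = 65 + 5*8*(-1 - 64 - 16) = 65 + 5*8*(-81) = 65 - 3240 = -3175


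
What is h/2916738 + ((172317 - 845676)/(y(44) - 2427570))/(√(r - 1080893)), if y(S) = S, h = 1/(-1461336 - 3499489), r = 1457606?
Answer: -1/14469426788850 + 224453*√41857/101608955782 ≈ 0.00045194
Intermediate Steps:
h = -1/4960825 (h = 1/(-4960825) = -1/4960825 ≈ -2.0158e-7)
h/2916738 + ((172317 - 845676)/(y(44) - 2427570))/(√(r - 1080893)) = -1/4960825/2916738 + ((172317 - 845676)/(44 - 2427570))/(√(1457606 - 1080893)) = -1/4960825*1/2916738 + (-673359/(-2427526))/(√376713) = -1/14469426788850 + (-673359*(-1/2427526))/((3*√41857)) = -1/14469426788850 + 673359*(√41857/125571)/2427526 = -1/14469426788850 + 224453*√41857/101608955782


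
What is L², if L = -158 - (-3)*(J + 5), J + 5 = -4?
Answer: 28900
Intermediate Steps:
J = -9 (J = -5 - 4 = -9)
L = -170 (L = -158 - (-3)*(-9 + 5) = -158 - (-3)*(-4) = -158 - 1*12 = -158 - 12 = -170)
L² = (-170)² = 28900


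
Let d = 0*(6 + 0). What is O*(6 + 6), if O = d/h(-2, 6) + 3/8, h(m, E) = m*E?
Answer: 9/2 ≈ 4.5000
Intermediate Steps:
h(m, E) = E*m
d = 0 (d = 0*6 = 0)
O = 3/8 (O = 0/((6*(-2))) + 3/8 = 0/(-12) + 3*(⅛) = 0*(-1/12) + 3/8 = 0 + 3/8 = 3/8 ≈ 0.37500)
O*(6 + 6) = 3*(6 + 6)/8 = (3/8)*12 = 9/2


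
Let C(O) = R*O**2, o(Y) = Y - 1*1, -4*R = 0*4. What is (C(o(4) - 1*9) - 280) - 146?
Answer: -426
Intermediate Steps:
R = 0 (R = -0*4 = -1/4*0 = 0)
o(Y) = -1 + Y (o(Y) = Y - 1 = -1 + Y)
C(O) = 0 (C(O) = 0*O**2 = 0)
(C(o(4) - 1*9) - 280) - 146 = (0 - 280) - 146 = -280 - 146 = -426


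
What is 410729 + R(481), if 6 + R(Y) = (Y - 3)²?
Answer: 639207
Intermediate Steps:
R(Y) = -6 + (-3 + Y)² (R(Y) = -6 + (Y - 3)² = -6 + (-3 + Y)²)
410729 + R(481) = 410729 + (-6 + (-3 + 481)²) = 410729 + (-6 + 478²) = 410729 + (-6 + 228484) = 410729 + 228478 = 639207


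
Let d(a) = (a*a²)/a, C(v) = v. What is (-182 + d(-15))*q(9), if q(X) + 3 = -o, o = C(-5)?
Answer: 86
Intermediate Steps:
o = -5
d(a) = a² (d(a) = a³/a = a²)
q(X) = 2 (q(X) = -3 - 1*(-5) = -3 + 5 = 2)
(-182 + d(-15))*q(9) = (-182 + (-15)²)*2 = (-182 + 225)*2 = 43*2 = 86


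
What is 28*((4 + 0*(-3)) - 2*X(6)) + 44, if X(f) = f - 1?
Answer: -124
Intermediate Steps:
X(f) = -1 + f
28*((4 + 0*(-3)) - 2*X(6)) + 44 = 28*((4 + 0*(-3)) - 2*(-1 + 6)) + 44 = 28*((4 + 0) - 2*5) + 44 = 28*(4 - 10) + 44 = 28*(-6) + 44 = -168 + 44 = -124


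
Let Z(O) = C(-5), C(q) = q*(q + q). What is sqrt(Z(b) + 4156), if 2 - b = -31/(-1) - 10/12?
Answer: sqrt(4206) ≈ 64.854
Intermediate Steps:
C(q) = 2*q**2 (C(q) = q*(2*q) = 2*q**2)
b = -169/6 (b = 2 - (-31/(-1) - 10/12) = 2 - (-31*(-1) - 10*1/12) = 2 - (31 - 5/6) = 2 - 1*181/6 = 2 - 181/6 = -169/6 ≈ -28.167)
Z(O) = 50 (Z(O) = 2*(-5)**2 = 2*25 = 50)
sqrt(Z(b) + 4156) = sqrt(50 + 4156) = sqrt(4206)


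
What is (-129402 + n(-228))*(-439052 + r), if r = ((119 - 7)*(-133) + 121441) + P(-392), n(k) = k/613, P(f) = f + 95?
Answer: 26399229345816/613 ≈ 4.3066e+10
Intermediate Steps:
P(f) = 95 + f
n(k) = k/613 (n(k) = k*(1/613) = k/613)
r = 106248 (r = ((119 - 7)*(-133) + 121441) + (95 - 392) = (112*(-133) + 121441) - 297 = (-14896 + 121441) - 297 = 106545 - 297 = 106248)
(-129402 + n(-228))*(-439052 + r) = (-129402 + (1/613)*(-228))*(-439052 + 106248) = (-129402 - 228/613)*(-332804) = -79323654/613*(-332804) = 26399229345816/613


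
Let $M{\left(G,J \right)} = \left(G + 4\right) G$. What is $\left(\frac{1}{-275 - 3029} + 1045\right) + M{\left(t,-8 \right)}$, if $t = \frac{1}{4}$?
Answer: $\frac{6912379}{6608} \approx 1046.1$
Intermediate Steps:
$t = \frac{1}{4} \approx 0.25$
$M{\left(G,J \right)} = G \left(4 + G\right)$ ($M{\left(G,J \right)} = \left(4 + G\right) G = G \left(4 + G\right)$)
$\left(\frac{1}{-275 - 3029} + 1045\right) + M{\left(t,-8 \right)} = \left(\frac{1}{-275 - 3029} + 1045\right) + \frac{4 + \frac{1}{4}}{4} = \left(\frac{1}{-3304} + 1045\right) + \frac{1}{4} \cdot \frac{17}{4} = \left(- \frac{1}{3304} + 1045\right) + \frac{17}{16} = \frac{3452679}{3304} + \frac{17}{16} = \frac{6912379}{6608}$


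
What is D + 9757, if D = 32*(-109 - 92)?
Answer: 3325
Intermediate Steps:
D = -6432 (D = 32*(-201) = -6432)
D + 9757 = -6432 + 9757 = 3325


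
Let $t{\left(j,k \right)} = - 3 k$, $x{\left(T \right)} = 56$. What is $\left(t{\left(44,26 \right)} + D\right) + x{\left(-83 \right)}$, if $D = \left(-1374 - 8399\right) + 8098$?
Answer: $-1697$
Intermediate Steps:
$D = -1675$ ($D = -9773 + 8098 = -1675$)
$\left(t{\left(44,26 \right)} + D\right) + x{\left(-83 \right)} = \left(\left(-3\right) 26 - 1675\right) + 56 = \left(-78 - 1675\right) + 56 = -1753 + 56 = -1697$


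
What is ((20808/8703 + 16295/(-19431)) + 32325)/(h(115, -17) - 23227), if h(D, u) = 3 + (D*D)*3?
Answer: 607408708732/309110621427 ≈ 1.9650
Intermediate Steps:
h(D, u) = 3 + 3*D**2 (h(D, u) = 3 + D**2*3 = 3 + 3*D**2)
((20808/8703 + 16295/(-19431)) + 32325)/(h(115, -17) - 23227) = ((20808/8703 + 16295/(-19431)) + 32325)/((3 + 3*115**2) - 23227) = ((20808*(1/8703) + 16295*(-1/19431)) + 32325)/((3 + 3*13225) - 23227) = ((2312/967 - 16295/19431) + 32325)/((3 + 39675) - 23227) = (29167207/18789777 + 32325)/(39678 - 23227) = (607408708732/18789777)/16451 = (607408708732/18789777)*(1/16451) = 607408708732/309110621427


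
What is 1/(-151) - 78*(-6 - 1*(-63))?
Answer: -671347/151 ≈ -4446.0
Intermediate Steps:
1/(-151) - 78*(-6 - 1*(-63)) = -1/151 - 78*(-6 + 63) = -1/151 - 78*57 = -1/151 - 4446 = -671347/151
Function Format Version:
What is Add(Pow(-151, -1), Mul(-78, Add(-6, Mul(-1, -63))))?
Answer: Rational(-671347, 151) ≈ -4446.0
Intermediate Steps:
Add(Pow(-151, -1), Mul(-78, Add(-6, Mul(-1, -63)))) = Add(Rational(-1, 151), Mul(-78, Add(-6, 63))) = Add(Rational(-1, 151), Mul(-78, 57)) = Add(Rational(-1, 151), -4446) = Rational(-671347, 151)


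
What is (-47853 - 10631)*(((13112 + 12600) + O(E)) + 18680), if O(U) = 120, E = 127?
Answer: -2603239808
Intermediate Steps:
(-47853 - 10631)*(((13112 + 12600) + O(E)) + 18680) = (-47853 - 10631)*(((13112 + 12600) + 120) + 18680) = -58484*((25712 + 120) + 18680) = -58484*(25832 + 18680) = -58484*44512 = -2603239808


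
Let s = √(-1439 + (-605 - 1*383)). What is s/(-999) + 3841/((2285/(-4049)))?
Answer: -15552209/2285 - I*√2427/999 ≈ -6806.2 - 0.049314*I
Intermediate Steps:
s = I*√2427 (s = √(-1439 + (-605 - 383)) = √(-1439 - 988) = √(-2427) = I*√2427 ≈ 49.265*I)
s/(-999) + 3841/((2285/(-4049))) = (I*√2427)/(-999) + 3841/((2285/(-4049))) = (I*√2427)*(-1/999) + 3841/((2285*(-1/4049))) = -I*√2427/999 + 3841/(-2285/4049) = -I*√2427/999 + 3841*(-4049/2285) = -I*√2427/999 - 15552209/2285 = -15552209/2285 - I*√2427/999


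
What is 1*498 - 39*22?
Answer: -360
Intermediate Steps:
1*498 - 39*22 = 498 - 1*858 = 498 - 858 = -360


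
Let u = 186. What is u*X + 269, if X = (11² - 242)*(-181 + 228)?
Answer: -1057513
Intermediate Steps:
X = -5687 (X = (121 - 242)*47 = -121*47 = -5687)
u*X + 269 = 186*(-5687) + 269 = -1057782 + 269 = -1057513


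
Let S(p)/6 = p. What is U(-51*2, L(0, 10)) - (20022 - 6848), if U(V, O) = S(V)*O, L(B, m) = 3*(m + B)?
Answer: -31534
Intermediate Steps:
S(p) = 6*p
L(B, m) = 3*B + 3*m (L(B, m) = 3*(B + m) = 3*B + 3*m)
U(V, O) = 6*O*V (U(V, O) = (6*V)*O = 6*O*V)
U(-51*2, L(0, 10)) - (20022 - 6848) = 6*(3*0 + 3*10)*(-51*2) - (20022 - 6848) = 6*(0 + 30)*(-102) - 1*13174 = 6*30*(-102) - 13174 = -18360 - 13174 = -31534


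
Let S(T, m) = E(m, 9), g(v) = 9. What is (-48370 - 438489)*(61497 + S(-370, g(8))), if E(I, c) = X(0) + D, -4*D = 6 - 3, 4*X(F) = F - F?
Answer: -119760011115/4 ≈ -2.9940e+10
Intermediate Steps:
X(F) = 0 (X(F) = (F - F)/4 = (¼)*0 = 0)
D = -¾ (D = -(6 - 3)/4 = -¼*3 = -¾ ≈ -0.75000)
E(I, c) = -¾ (E(I, c) = 0 - ¾ = -¾)
S(T, m) = -¾
(-48370 - 438489)*(61497 + S(-370, g(8))) = (-48370 - 438489)*(61497 - ¾) = -486859*245985/4 = -119760011115/4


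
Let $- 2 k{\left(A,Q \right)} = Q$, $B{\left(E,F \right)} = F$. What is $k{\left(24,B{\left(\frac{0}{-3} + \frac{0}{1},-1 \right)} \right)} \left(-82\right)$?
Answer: $-41$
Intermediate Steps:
$k{\left(A,Q \right)} = - \frac{Q}{2}$
$k{\left(24,B{\left(\frac{0}{-3} + \frac{0}{1},-1 \right)} \right)} \left(-82\right) = \left(- \frac{1}{2}\right) \left(-1\right) \left(-82\right) = \frac{1}{2} \left(-82\right) = -41$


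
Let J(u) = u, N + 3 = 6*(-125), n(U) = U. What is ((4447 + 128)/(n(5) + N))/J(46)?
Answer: -4575/34408 ≈ -0.13296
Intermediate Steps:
N = -753 (N = -3 + 6*(-125) = -3 - 750 = -753)
((4447 + 128)/(n(5) + N))/J(46) = ((4447 + 128)/(5 - 753))/46 = (4575/(-748))*(1/46) = (4575*(-1/748))*(1/46) = -4575/748*1/46 = -4575/34408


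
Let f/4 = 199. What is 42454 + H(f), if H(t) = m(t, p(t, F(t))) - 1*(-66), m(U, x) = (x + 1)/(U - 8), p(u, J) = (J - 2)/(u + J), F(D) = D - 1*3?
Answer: 1901451965/44719 ≈ 42520.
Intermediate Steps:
f = 796 (f = 4*199 = 796)
F(D) = -3 + D (F(D) = D - 3 = -3 + D)
p(u, J) = (-2 + J)/(J + u)
m(U, x) = (1 + x)/(-8 + U)
H(t) = 66 + (1 + (-5 + t)/(-3 + 2*t))/(-8 + t) (H(t) = (1 + (-2 + (-3 + t))/((-3 + t) + t))/(-8 + t) - 1*(-66) = (1 + (-5 + t)/(-3 + 2*t))/(-8 + t) + 66 = 66 + (1 + (-5 + t)/(-3 + 2*t))/(-8 + t))
42454 + H(f) = 42454 + (1576 - 1251*796 + 132*796²)/(24 - 19*796 + 2*796²) = 42454 + (1576 - 995796 + 132*633616)/(24 - 15124 + 2*633616) = 42454 + (1576 - 995796 + 83637312)/(24 - 15124 + 1267232) = 42454 + 82643092/1252132 = 42454 + (1/1252132)*82643092 = 42454 + 2951539/44719 = 1901451965/44719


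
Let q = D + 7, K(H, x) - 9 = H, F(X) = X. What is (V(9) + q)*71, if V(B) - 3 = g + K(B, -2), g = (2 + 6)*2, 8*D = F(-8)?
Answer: 3053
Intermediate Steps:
K(H, x) = 9 + H
D = -1 (D = (1/8)*(-8) = -1)
g = 16 (g = 8*2 = 16)
V(B) = 28 + B (V(B) = 3 + (16 + (9 + B)) = 3 + (25 + B) = 28 + B)
q = 6 (q = -1 + 7 = 6)
(V(9) + q)*71 = ((28 + 9) + 6)*71 = (37 + 6)*71 = 43*71 = 3053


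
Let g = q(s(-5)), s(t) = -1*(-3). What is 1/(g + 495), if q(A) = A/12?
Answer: 4/1981 ≈ 0.0020192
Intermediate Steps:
s(t) = 3
q(A) = A/12 (q(A) = A*(1/12) = A/12)
g = 1/4 (g = (1/12)*3 = 1/4 ≈ 0.25000)
1/(g + 495) = 1/(1/4 + 495) = 1/(1981/4) = 4/1981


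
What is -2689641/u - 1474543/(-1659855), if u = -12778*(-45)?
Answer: -16073498185/4241925438 ≈ -3.7892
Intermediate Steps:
u = 575010
-2689641/u - 1474543/(-1659855) = -2689641/575010 - 1474543/(-1659855) = -2689641*1/575010 - 1474543*(-1/1659855) = -298849/63890 + 1474543/1659855 = -16073498185/4241925438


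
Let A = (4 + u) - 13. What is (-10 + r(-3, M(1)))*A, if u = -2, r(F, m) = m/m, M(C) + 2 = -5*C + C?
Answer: 99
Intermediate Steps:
M(C) = -2 - 4*C (M(C) = -2 + (-5*C + C) = -2 - 4*C)
r(F, m) = 1
A = -11 (A = (4 - 2) - 13 = 2 - 13 = -11)
(-10 + r(-3, M(1)))*A = (-10 + 1)*(-11) = -9*(-11) = 99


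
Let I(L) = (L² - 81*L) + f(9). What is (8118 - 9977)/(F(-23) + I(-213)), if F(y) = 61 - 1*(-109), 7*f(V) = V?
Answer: -13013/439553 ≈ -0.029605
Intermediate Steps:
f(V) = V/7
F(y) = 170 (F(y) = 61 + 109 = 170)
I(L) = 9/7 + L² - 81*L (I(L) = (L² - 81*L) + (⅐)*9 = (L² - 81*L) + 9/7 = 9/7 + L² - 81*L)
(8118 - 9977)/(F(-23) + I(-213)) = (8118 - 9977)/(170 + (9/7 + (-213)² - 81*(-213))) = -1859/(170 + (9/7 + 45369 + 17253)) = -1859/(170 + 438363/7) = -1859/439553/7 = -1859*7/439553 = -13013/439553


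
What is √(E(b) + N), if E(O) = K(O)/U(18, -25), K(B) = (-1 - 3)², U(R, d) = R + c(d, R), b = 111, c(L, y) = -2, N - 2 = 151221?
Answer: 2*√37806 ≈ 388.88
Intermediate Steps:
N = 151223 (N = 2 + 151221 = 151223)
U(R, d) = -2 + R (U(R, d) = R - 2 = -2 + R)
K(B) = 16 (K(B) = (-4)² = 16)
E(O) = 1 (E(O) = 16/(-2 + 18) = 16/16 = 16*(1/16) = 1)
√(E(b) + N) = √(1 + 151223) = √151224 = 2*√37806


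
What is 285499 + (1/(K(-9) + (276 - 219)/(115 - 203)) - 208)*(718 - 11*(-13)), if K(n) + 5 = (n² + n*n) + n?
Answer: 1379907205/12967 ≈ 1.0642e+5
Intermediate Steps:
K(n) = -5 + n + 2*n² (K(n) = -5 + ((n² + n*n) + n) = -5 + ((n² + n²) + n) = -5 + (2*n² + n) = -5 + (n + 2*n²) = -5 + n + 2*n²)
285499 + (1/(K(-9) + (276 - 219)/(115 - 203)) - 208)*(718 - 11*(-13)) = 285499 + (1/((-5 - 9 + 2*(-9)²) + (276 - 219)/(115 - 203)) - 208)*(718 - 11*(-13)) = 285499 + (1/((-5 - 9 + 2*81) + 57/(-88)) - 208)*(718 + 143) = 285499 + (1/((-5 - 9 + 162) + 57*(-1/88)) - 208)*861 = 285499 + (1/(148 - 57/88) - 208)*861 = 285499 + (1/(12967/88) - 208)*861 = 285499 + (88/12967 - 208)*861 = 285499 - 2697048/12967*861 = 285499 - 2322158328/12967 = 1379907205/12967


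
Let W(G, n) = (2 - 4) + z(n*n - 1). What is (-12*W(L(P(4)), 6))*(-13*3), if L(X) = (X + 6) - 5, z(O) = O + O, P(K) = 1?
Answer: 31824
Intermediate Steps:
z(O) = 2*O
L(X) = 1 + X (L(X) = (6 + X) - 5 = 1 + X)
W(G, n) = -4 + 2*n² (W(G, n) = (2 - 4) + 2*(n*n - 1) = -2 + 2*(n² - 1) = -2 + 2*(-1 + n²) = -2 + (-2 + 2*n²) = -4 + 2*n²)
(-12*W(L(P(4)), 6))*(-13*3) = (-12*(-4 + 2*6²))*(-13*3) = -12*(-4 + 2*36)*(-39) = -12*(-4 + 72)*(-39) = -12*68*(-39) = -816*(-39) = 31824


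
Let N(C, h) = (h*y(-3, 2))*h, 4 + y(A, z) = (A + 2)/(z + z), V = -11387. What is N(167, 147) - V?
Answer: -321805/4 ≈ -80451.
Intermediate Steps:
y(A, z) = -4 + (2 + A)/(2*z) (y(A, z) = -4 + (A + 2)/(z + z) = -4 + (2 + A)/((2*z)) = -4 + (2 + A)*(1/(2*z)) = -4 + (2 + A)/(2*z))
N(C, h) = -17*h**2/4 (N(C, h) = (h*((1/2)*(2 - 3 - 8*2)/2))*h = (h*((1/2)*(1/2)*(2 - 3 - 16)))*h = (h*((1/2)*(1/2)*(-17)))*h = (h*(-17/4))*h = (-17*h/4)*h = -17*h**2/4)
N(167, 147) - V = -17/4*147**2 - 1*(-11387) = -17/4*21609 + 11387 = -367353/4 + 11387 = -321805/4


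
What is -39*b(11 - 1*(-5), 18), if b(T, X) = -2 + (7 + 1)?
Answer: -234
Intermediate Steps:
b(T, X) = 6 (b(T, X) = -2 + 8 = 6)
-39*b(11 - 1*(-5), 18) = -39*6 = -234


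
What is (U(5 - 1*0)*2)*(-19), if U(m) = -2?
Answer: 76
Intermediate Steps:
(U(5 - 1*0)*2)*(-19) = -2*2*(-19) = -4*(-19) = 76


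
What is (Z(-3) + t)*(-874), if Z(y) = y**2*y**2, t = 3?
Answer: -73416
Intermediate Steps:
Z(y) = y**4
(Z(-3) + t)*(-874) = ((-3)**4 + 3)*(-874) = (81 + 3)*(-874) = 84*(-874) = -73416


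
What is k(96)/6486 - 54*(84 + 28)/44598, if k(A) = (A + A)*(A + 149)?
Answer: 57185072/8035073 ≈ 7.1169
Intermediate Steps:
k(A) = 2*A*(149 + A) (k(A) = (2*A)*(149 + A) = 2*A*(149 + A))
k(96)/6486 - 54*(84 + 28)/44598 = (2*96*(149 + 96))/6486 - 54*(84 + 28)/44598 = (2*96*245)*(1/6486) - 54*112*(1/44598) = 47040*(1/6486) - 6048*1/44598 = 7840/1081 - 1008/7433 = 57185072/8035073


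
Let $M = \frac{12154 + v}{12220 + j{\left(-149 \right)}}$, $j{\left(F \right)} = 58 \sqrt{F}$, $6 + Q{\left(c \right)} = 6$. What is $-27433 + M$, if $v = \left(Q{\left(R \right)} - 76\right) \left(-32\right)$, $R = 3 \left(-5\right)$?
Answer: $\frac{- 795557 \sqrt{149} + 167608337 i}{- 6110 i + 29 \sqrt{149}} \approx -27432.0 - 0.068923 i$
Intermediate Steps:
$R = -15$
$Q{\left(c \right)} = 0$ ($Q{\left(c \right)} = -6 + 6 = 0$)
$v = 2432$ ($v = \left(0 - 76\right) \left(-32\right) = \left(-76\right) \left(-32\right) = 2432$)
$M = \frac{14586}{12220 + 58 i \sqrt{149}}$ ($M = \frac{12154 + 2432}{12220 + 58 \sqrt{-149}} = \frac{14586}{12220 + 58 i \sqrt{149}} \approx 1.1896 - 0.068922 i$)
$-27433 + M = -27433 + \left(\frac{79430}{66769} - \frac{377 i \sqrt{149}}{66769}\right) = - \frac{1831594547}{66769} - \frac{377 i \sqrt{149}}{66769}$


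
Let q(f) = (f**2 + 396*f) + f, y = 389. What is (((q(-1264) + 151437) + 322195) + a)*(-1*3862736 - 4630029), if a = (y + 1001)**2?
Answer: -29738435779300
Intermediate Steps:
q(f) = f**2 + 397*f
a = 1932100 (a = (389 + 1001)**2 = 1390**2 = 1932100)
(((q(-1264) + 151437) + 322195) + a)*(-1*3862736 - 4630029) = (((-1264*(397 - 1264) + 151437) + 322195) + 1932100)*(-1*3862736 - 4630029) = (((-1264*(-867) + 151437) + 322195) + 1932100)*(-3862736 - 4630029) = (((1095888 + 151437) + 322195) + 1932100)*(-8492765) = ((1247325 + 322195) + 1932100)*(-8492765) = (1569520 + 1932100)*(-8492765) = 3501620*(-8492765) = -29738435779300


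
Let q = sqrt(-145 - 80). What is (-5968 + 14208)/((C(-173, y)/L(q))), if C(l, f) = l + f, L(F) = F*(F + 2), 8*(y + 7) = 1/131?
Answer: 1942992000/188639 - 259065600*I/188639 ≈ 10300.0 - 1373.3*I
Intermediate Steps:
q = 15*I (q = sqrt(-225) = 15*I ≈ 15.0*I)
y = -7335/1048 (y = -7 + (1/8)/131 = -7 + (1/8)*(1/131) = -7 + 1/1048 = -7335/1048 ≈ -6.9990)
L(F) = F*(2 + F)
C(l, f) = f + l
(-5968 + 14208)/((C(-173, y)/L(q))) = (-5968 + 14208)/(((-7335/1048 - 173)/(((15*I)*(2 + 15*I))))) = 8240/((-188639*(-I*(2 - 15*I)/3435)/1048)) = 8240/((-(-188639)*I*(2 - 15*I)/3599880)) = 8240/((188639*I*(2 - 15*I)/3599880)) = 8240*(-15720*I*(2 + 15*I)/188639) = -129532800*I*(2 + 15*I)/188639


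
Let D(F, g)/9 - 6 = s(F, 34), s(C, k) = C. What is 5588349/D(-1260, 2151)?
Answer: -1862783/3762 ≈ -495.16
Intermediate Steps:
D(F, g) = 54 + 9*F
5588349/D(-1260, 2151) = 5588349/(54 + 9*(-1260)) = 5588349/(54 - 11340) = 5588349/(-11286) = 5588349*(-1/11286) = -1862783/3762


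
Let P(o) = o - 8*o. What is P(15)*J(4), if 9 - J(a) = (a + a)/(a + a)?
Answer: -840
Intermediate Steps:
J(a) = 8 (J(a) = 9 - (a + a)/(a + a) = 9 - 2*a/(2*a) = 9 - 2*a*1/(2*a) = 9 - 1*1 = 9 - 1 = 8)
P(o) = -7*o
P(15)*J(4) = -7*15*8 = -105*8 = -840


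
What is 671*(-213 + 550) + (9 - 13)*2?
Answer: 226119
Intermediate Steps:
671*(-213 + 550) + (9 - 13)*2 = 671*337 - 4*2 = 226127 - 8 = 226119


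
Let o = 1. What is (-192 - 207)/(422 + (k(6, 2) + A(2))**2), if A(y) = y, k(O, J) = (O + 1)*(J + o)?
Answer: -133/317 ≈ -0.41956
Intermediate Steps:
k(O, J) = (1 + J)*(1 + O) (k(O, J) = (O + 1)*(J + 1) = (1 + O)*(1 + J) = (1 + J)*(1 + O))
(-192 - 207)/(422 + (k(6, 2) + A(2))**2) = (-192 - 207)/(422 + ((1 + 2 + 6 + 2*6) + 2)**2) = -399/(422 + ((1 + 2 + 6 + 12) + 2)**2) = -399/(422 + (21 + 2)**2) = -399/(422 + 23**2) = -399/(422 + 529) = -399/951 = -399*1/951 = -133/317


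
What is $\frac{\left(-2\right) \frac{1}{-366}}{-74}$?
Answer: $- \frac{1}{13542} \approx -7.3844 \cdot 10^{-5}$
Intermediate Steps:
$\frac{\left(-2\right) \frac{1}{-366}}{-74} = \left(-2\right) \left(- \frac{1}{366}\right) \left(- \frac{1}{74}\right) = \frac{1}{183} \left(- \frac{1}{74}\right) = - \frac{1}{13542}$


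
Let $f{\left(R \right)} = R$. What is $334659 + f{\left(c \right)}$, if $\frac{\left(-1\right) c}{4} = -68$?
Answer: $334931$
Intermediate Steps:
$c = 272$ ($c = \left(-4\right) \left(-68\right) = 272$)
$334659 + f{\left(c \right)} = 334659 + 272 = 334931$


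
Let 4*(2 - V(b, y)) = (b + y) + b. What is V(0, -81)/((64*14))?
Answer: 89/3584 ≈ 0.024833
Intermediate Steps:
V(b, y) = 2 - b/2 - y/4 (V(b, y) = 2 - ((b + y) + b)/4 = 2 - (y + 2*b)/4 = 2 + (-b/2 - y/4) = 2 - b/2 - y/4)
V(0, -81)/((64*14)) = (2 - ½*0 - ¼*(-81))/((64*14)) = (2 + 0 + 81/4)/896 = (89/4)*(1/896) = 89/3584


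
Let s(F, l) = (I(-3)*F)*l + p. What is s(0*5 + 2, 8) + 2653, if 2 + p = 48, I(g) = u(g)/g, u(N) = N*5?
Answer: 2779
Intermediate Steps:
u(N) = 5*N
I(g) = 5 (I(g) = (5*g)/g = 5)
p = 46 (p = -2 + 48 = 46)
s(F, l) = 46 + 5*F*l (s(F, l) = (5*F)*l + 46 = 5*F*l + 46 = 46 + 5*F*l)
s(0*5 + 2, 8) + 2653 = (46 + 5*(0*5 + 2)*8) + 2653 = (46 + 5*(0 + 2)*8) + 2653 = (46 + 5*2*8) + 2653 = (46 + 80) + 2653 = 126 + 2653 = 2779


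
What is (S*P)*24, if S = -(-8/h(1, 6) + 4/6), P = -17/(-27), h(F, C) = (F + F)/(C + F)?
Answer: 11152/27 ≈ 413.04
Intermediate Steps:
h(F, C) = 2*F/(C + F) (h(F, C) = (2*F)/(C + F) = 2*F/(C + F))
P = 17/27 (P = -17*(-1/27) = 17/27 ≈ 0.62963)
S = 82/3 (S = -(-8/(2*1/(6 + 1)) + 4/6) = -(-8/(2*1/7) + 4*(1/6)) = -(-8/(2*1*(1/7)) + 2/3) = -(-8/2/7 + 2/3) = -(-8*7/2 + 2/3) = -(-28 + 2/3) = -1*(-82/3) = 82/3 ≈ 27.333)
(S*P)*24 = ((82/3)*(17/27))*24 = (1394/81)*24 = 11152/27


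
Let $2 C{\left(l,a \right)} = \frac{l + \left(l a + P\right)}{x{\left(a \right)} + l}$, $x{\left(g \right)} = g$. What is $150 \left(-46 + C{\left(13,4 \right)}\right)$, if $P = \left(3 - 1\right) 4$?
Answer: $- \frac{111825}{17} \approx -6577.9$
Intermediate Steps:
$P = 8$ ($P = 2 \cdot 4 = 8$)
$C{\left(l,a \right)} = \frac{8 + l + a l}{2 \left(a + l\right)}$ ($C{\left(l,a \right)} = \frac{\left(l + \left(l a + 8\right)\right) \frac{1}{a + l}}{2} = \frac{\left(l + \left(a l + 8\right)\right) \frac{1}{a + l}}{2} = \frac{\left(l + \left(8 + a l\right)\right) \frac{1}{a + l}}{2} = \frac{\left(8 + l + a l\right) \frac{1}{a + l}}{2} = \frac{\frac{1}{a + l} \left(8 + l + a l\right)}{2} = \frac{8 + l + a l}{2 \left(a + l\right)}$)
$150 \left(-46 + C{\left(13,4 \right)}\right) = 150 \left(-46 + \frac{8 + 13 + 4 \cdot 13}{2 \left(4 + 13\right)}\right) = 150 \left(-46 + \frac{8 + 13 + 52}{2 \cdot 17}\right) = 150 \left(-46 + \frac{1}{2} \cdot \frac{1}{17} \cdot 73\right) = 150 \left(-46 + \frac{73}{34}\right) = 150 \left(- \frac{1491}{34}\right) = - \frac{111825}{17}$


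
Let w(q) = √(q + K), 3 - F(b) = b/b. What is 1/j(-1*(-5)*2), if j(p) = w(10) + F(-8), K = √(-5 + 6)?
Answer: -2/7 + √11/7 ≈ 0.18809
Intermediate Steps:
K = 1 (K = √1 = 1)
F(b) = 2 (F(b) = 3 - b/b = 3 - 1*1 = 3 - 1 = 2)
w(q) = √(1 + q) (w(q) = √(q + 1) = √(1 + q))
j(p) = 2 + √11 (j(p) = √(1 + 10) + 2 = √11 + 2 = 2 + √11)
1/j(-1*(-5)*2) = 1/(2 + √11)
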